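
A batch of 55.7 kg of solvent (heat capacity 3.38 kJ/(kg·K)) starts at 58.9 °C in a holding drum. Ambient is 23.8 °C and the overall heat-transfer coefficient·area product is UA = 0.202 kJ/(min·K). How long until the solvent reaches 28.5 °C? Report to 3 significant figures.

1870 min

Lumped-capacitance energy balance: M c_p dT/dt = UA(T_amb − T).
τ = M c_p/UA = 932.01 min; T_ss = T_amb = 23.800 °C.
T(t) = T_ss + (T₀ − T_ss)e^(−t/τ); set T = 28.5:
t = −τ ln[(T − T_ss)/(T₀ − T_ss)] = −932.01 · ln(0.13390) = 1873.9 min.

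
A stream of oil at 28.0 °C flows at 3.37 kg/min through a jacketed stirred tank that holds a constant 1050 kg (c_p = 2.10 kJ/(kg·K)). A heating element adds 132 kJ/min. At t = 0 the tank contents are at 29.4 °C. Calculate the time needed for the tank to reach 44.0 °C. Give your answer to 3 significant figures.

583 min

M c_p dT/dt = ṁ c_p (T_in − T) + Q̇.
τ = M/ṁ = 311.57 min; T_ss = T_in + Q̇/(ṁ c_p) = 46.652 °C.
T(t) = T_ss + (T₀ − T_ss) e^(−t/τ). Set T = 44.0:
e^(−t/τ) = (44.0 − 46.652)/(29.4 − 46.652) = 0.15372
t = −311.57 · ln(0.15372) = 583.46 min.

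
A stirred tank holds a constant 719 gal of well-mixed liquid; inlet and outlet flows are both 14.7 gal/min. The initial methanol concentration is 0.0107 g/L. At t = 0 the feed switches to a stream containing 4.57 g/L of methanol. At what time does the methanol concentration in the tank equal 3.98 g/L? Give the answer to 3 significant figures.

Unsteady species balance (constant V, well mixed): V dC/dt = Q(C_in − C), so τ = V/Q = 48.912 min.
C(t) = C_in + (C₀ − C_in) e^(−t/τ). Set C = 3.98 and solve for t:
e^(−t/τ) = (C − C_in)/(C₀ − C_in) = (3.98 − 4.57)/(0.0107 − 4.57) = 0.12941
t = −τ ln(…) = 48.912 × 2.0448 = 100.01 min.

100 min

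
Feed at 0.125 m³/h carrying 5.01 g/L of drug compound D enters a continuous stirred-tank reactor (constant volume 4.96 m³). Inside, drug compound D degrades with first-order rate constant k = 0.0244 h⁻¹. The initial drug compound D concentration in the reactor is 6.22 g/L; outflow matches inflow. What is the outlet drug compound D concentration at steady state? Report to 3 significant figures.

2.55 g/L

V dC/dt = Q(C_in − C) − k V C.
Steady state (dC/dt = 0): C_ss = Q C_in/(Q + kV) = C_in/(1 + kV/Q).
C_ss = 0.125·5.01/(0.125 + 0.0244·4.96) = 0.62625/0.24602 = 2.5455 g/L.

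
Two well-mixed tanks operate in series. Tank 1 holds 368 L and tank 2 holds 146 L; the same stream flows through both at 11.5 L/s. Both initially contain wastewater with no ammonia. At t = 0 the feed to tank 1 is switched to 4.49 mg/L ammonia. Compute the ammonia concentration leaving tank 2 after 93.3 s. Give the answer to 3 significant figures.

Species balance on tank i: dCᵢ/dt = (Cᵢ₋₁ − Cᵢ)/τᵢ with τᵢ = Vᵢ/Q.
τ₁ = 368/11.5 = 32.000 s; τ₂ = 146/11.5 = 12.696 s.
Solving the cascade with C₁(0)=C₂(0)=0 gives C₂(t) = C_in[1 − (τ₁ e^(−t/τ₁) − τ₂ e^(−t/τ₂))/(τ₁ − τ₂)].
At t = 93.3: e^(−t/τ₁) = 0.054170, e^(−t/τ₂) = 0.00064325.
C₂ = 4.49·[1 − (32.000·0.054170 − 12.696·0.00064325)/(19.304)] = 4.49·0.91063 = 4.0887 mg/L.

4.09 mg/L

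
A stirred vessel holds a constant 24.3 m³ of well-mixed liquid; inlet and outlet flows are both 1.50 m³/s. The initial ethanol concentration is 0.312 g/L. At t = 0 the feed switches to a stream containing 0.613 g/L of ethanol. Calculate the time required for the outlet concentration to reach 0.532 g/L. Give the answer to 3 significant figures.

Unsteady species balance (constant V, well mixed): V dC/dt = Q(C_in − C), so τ = V/Q = 16.200 s.
C(t) = C_in + (C₀ − C_in) e^(−t/τ). Set C = 0.532 and solve for t:
e^(−t/τ) = (C − C_in)/(C₀ − C_in) = (0.532 − 0.613)/(0.312 − 0.613) = 0.26910
t = −τ ln(…) = 16.200 × 1.3127 = 21.265 s.

21.3 s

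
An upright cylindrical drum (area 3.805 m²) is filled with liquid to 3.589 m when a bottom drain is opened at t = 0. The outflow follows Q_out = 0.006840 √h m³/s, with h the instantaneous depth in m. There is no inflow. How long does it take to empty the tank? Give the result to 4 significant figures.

2108 s

A dh/dt = −Q_out = −0.006840 √h.
This is separable: 2 d(√h)/dt = −0.006840/A, so √h = √h₀ − (0.006840/(2A)) t.
Tank is empty when √h = 0: t_empty = 2A√h₀/0.006840.
t_empty = 2·3.805·√3.589/0.006840 = 7.61000·1.89447/0.006840 = 2107.73 s.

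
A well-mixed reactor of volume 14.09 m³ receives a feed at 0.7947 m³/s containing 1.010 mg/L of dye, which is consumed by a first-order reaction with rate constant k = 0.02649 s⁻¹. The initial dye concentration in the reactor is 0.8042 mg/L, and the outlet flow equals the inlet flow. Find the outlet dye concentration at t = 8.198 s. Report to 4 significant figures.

Accumulation = in − out − consumed: V dC/dt = Q C_in − Q C − k V C.
dC/dt = (Q/V) C_in − (Q/V + k) C; effective rate a = Q/V + k = 0.0564017 + 0.02649 = 0.0828917 s⁻¹.
C_ss = Q C_in/(Q + kV) = 0.687231 mg/L; C(t) = C_ss + (C₀ − C_ss) e^(−a t).
C(8.198) = 0.687231 + (0.116969)·e^(−0.0828917·8.198) = 0.687231 + (0.116969)·0.506847 = 0.746516 mg/L.

0.7465 mg/L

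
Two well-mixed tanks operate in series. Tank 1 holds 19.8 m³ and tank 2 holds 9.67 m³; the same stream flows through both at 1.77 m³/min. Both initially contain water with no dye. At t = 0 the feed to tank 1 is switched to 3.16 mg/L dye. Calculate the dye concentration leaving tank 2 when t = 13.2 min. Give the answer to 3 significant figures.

1.53 mg/L

Each tank obeys Vᵢ dCᵢ/dt = Q(Cᵢ₋₁ − Cᵢ), so τᵢ = Vᵢ/Q.
τ₁ = 19.8/1.77 = 11.186 min; τ₂ = 9.67/1.77 = 5.4633 min.
Tank 1: C₁ = C_in(1 − e^(−t/τ₁)). Tank 2 (τ₁ ≠ τ₂): C₂ = C_in[1 − (τ₁ e^(−t/τ₁) − τ₂ e^(−t/τ₂))/(τ₁ − τ₂)].
At t = 13.2: e^(−t/τ₁) = 0.30728, e^(−t/τ₂) = 0.089266.
C₂ = 3.16·[1 − (11.186·0.30728 − 5.4633·0.089266)/(5.7232)] = 3.16·0.48461 = 1.5314 mg/L.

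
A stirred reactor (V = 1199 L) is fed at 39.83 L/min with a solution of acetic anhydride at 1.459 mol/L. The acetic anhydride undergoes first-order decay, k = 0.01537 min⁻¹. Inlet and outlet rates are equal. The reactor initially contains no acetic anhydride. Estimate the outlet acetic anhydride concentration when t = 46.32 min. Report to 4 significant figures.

Species balance: V dC/dt = Q C_in − Q C − k V C.
dC/dt = (Q/V) C_in − (Q/V + k) C; effective rate a = Q/V + k = 0.0332193 + 0.01537 = 0.0485893 min⁻¹.
C_ss = Q C_in/(Q + kV) = 0.997483 mol/L; C(t) = C_ss + (C₀ − C_ss) e^(−a t).
C(46.32) = 0.997483 + (-0.997483)·e^(−0.0485893·46.32) = 0.997483 + (-0.997483)·0.105330 = 0.892418 mol/L.

0.8924 mol/L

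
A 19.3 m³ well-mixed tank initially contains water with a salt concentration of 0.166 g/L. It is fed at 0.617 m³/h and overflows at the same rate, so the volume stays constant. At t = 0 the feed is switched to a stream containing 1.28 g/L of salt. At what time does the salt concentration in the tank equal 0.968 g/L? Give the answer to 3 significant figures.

Transient balance on the dissolved component: V dC/dt = Q(C_in − C), so τ = V/Q = 31.280 h.
C(t) = C_in + (C₀ − C_in) e^(−t/τ). Set C = 0.968 and solve for t:
e^(−t/τ) = (C − C_in)/(C₀ − C_in) = (0.968 − 1.28)/(0.166 − 1.28) = 0.28007
t = −τ ln(…) = 31.280 × 1.2727 = 39.811 h.

39.8 h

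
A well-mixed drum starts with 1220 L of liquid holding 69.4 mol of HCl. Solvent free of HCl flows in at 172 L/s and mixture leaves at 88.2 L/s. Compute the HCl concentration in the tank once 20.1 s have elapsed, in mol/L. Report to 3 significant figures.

0.00959 mol/L

Let m(t) be the amount of HCl. Volume: V(t) = V₀ + (Q_in − Q_out) t = 1220 + 83.800 t; V(20.1) = 2904.4 L.
Species balance (pure solvent in): dm/dt = −Q_out · m/V(t).
dm/m = −Q_out dt/(V₀ + 83.800 t); integrating gives ln(m/m₀) = −(Q_out/(Q_in−Q_out)) ln(V/V₀).
m = m₀ (V₀/V)^(Q_out/(Q_in−Q_out)) = 69.4 × (1220/2904.4)^(1.0525) = 27.854 mol.
C = m/V = 27.854/2904.4 = 0.0095903 mol/L.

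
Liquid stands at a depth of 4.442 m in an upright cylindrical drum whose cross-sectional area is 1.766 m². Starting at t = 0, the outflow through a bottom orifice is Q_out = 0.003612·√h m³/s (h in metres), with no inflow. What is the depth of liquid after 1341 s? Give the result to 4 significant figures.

A dh/dt = −Q_out = −0.003612 √h.
Separate and integrate: 2(√h − √h₀) = −(0.003612/A) t.
√h = √4.442 − 0.003612·1341/(2·1.766) = 2.10761 − 1.37137 = 0.736232.
h = 0.736232² = 0.542037 m.

0.5420 m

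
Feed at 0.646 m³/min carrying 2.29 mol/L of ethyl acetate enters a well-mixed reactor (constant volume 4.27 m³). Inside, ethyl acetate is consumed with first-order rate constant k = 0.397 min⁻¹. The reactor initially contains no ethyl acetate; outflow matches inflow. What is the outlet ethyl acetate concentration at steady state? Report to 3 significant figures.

V dC/dt = Q(C_in − C) − k V C.
Steady state (dC/dt = 0): C_ss = Q C_in/(Q + kV) = C_in/(1 + kV/Q).
C_ss = 0.646·2.29/(0.646 + 0.397·4.27) = 1.4793/2.3412 = 0.63188 mol/L.

0.632 mol/L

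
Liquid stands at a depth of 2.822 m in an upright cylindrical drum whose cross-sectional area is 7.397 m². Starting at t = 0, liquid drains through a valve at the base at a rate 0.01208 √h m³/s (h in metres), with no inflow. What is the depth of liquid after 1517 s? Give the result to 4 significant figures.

With no inflow, A dh/dt = −0.01208 √h.
This is separable: 2 d(√h)/dt = −0.01208/A, so √h = √h₀ − (0.01208/(2A)) t.
√h = √2.822 − 0.01208·1517/(2·7.397) = 1.67988 − 1.23870 = 0.441179.
h = 0.441179² = 0.194639 m.

0.1946 m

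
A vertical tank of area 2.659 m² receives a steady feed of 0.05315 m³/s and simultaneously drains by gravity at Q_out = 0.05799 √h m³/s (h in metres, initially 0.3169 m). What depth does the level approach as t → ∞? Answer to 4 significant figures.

Accumulation of liquid (constant cross-section A): A dh/dt = Q_in − 0.05799 √h. At steady state dh/dt = 0:
Q_in = 0.05799 √h_ss ⇒ √h_ss = 0.05315/0.05799 = 0.916537.
h_ss = 0.916537² = 0.840041 m. (Since h₀ = 0.3169 m < h_ss, the level will rise toward this value.)

0.8400 m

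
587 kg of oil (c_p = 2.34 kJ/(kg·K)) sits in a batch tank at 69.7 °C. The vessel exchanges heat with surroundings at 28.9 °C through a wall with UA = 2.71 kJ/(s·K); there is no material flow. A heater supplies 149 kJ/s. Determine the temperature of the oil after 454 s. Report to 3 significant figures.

M c_p dT/dt = −UA(T − T_amb) + Q̇.
dT/dt = (T_ss − T)/τ with T_ss = T_amb + Q̇/UA = 28.9 + 149/2.71 = 83.882 °C, τ = M c_p/UA = 587·2.34/2.71 = 506.86 s.
Solution: T(t) = T_ss + (T₀ − T_ss) e^(−t/τ).
T(454) = 83.882 + (-14.182)·0.40831 = 78.091 °C.

78.1 °C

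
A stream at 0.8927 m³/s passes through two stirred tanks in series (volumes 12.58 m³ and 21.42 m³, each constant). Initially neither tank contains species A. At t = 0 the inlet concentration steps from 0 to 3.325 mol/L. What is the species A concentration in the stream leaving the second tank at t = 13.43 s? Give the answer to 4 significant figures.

0.5460 mol/L

Each tank obeys Vᵢ dCᵢ/dt = Q(Cᵢ₋₁ − Cᵢ), so τᵢ = Vᵢ/Q.
τ₁ = 12.58/0.8927 = 14.0921 s; τ₂ = 21.42/0.8927 = 23.9946 s.
Solving the cascade with C₁(0)=C₂(0)=0 gives C₂(t) = C_in[1 − (τ₁ e^(−t/τ₁) − τ₂ e^(−t/τ₂))/(τ₁ − τ₂)].
At t = 13.43: e^(−t/τ₁) = 0.385576, e^(−t/τ₂) = 0.571375.
C₂ = 3.325·[1 − (14.0921·0.385576 − 23.9946·0.571375)/(-9.90254)] = 3.325·0.164217 = 0.546022 mol/L.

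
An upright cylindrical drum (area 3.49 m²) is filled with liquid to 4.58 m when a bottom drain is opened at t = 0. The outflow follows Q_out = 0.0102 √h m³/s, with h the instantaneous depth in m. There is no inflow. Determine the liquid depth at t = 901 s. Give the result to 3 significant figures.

0.678 m

With no inflow, A dh/dt = −0.0102 √h.
∫ h^(−1/2) dh = −(0.0102/A) ∫ dt, giving 2√h = 2√h₀ − (0.0102/A) t.
√h = √4.58 − 0.0102·901/(2·3.49) = 2.1401 − 1.3166 = 0.82345.
h = 0.82345² = 0.67806 m.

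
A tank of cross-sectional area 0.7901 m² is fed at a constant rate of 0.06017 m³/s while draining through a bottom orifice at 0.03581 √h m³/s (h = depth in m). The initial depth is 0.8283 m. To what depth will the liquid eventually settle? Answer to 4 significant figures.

2.823 m

Unsteady balance on liquid volume: A dh/dt = Q_in − 0.03581 √h. At steady state dh/dt = 0:
Q_in = 0.03581 √h_ss ⇒ √h_ss = 0.06017/0.03581 = 1.68026.
h_ss = 1.68026² = 2.82326 m. (Since h₀ = 0.8283 m < h_ss, the level will rise toward this value.)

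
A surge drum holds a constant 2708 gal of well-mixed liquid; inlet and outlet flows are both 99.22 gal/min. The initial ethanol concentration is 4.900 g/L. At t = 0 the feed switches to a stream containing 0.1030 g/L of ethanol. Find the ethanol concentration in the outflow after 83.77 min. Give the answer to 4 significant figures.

0.3258 g/L

Accumulation = in − out for the solute gives V dC/dt = Q(C_in − C).
Time constant τ = V/Q = 2708/99.22 = 27.2929 min.
Solution: C(t) = C_in + (C₀ − C_in) e^(−t/τ).
C(83.77) = 0.1030 + (4.900 − 0.1030)·e^(−83.77/27.2929) = 0.1030 + (4.79700)·0.0464537 = 0.325839 g/L.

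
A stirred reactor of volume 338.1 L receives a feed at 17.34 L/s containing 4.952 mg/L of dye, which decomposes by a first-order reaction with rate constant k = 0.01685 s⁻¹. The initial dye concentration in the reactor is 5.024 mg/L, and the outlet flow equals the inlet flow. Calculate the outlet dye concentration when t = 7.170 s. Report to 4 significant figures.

4.523 mg/L

Accumulation = in − out − consumed: V dC/dt = Q C_in − Q C − k V C.
dC/dt = (Q/V) C_in − (Q/V + k) C; effective rate a = Q/V + k = 0.0512866 + 0.01685 = 0.0681366 s⁻¹.
C_ss = Q C_in/(Q + kV) = 3.72738 mg/L; C(t) = C_ss + (C₀ − C_ss) e^(−a t).
C(7.170) = 3.72738 + (1.29662)·e^(−0.0681366·7.170) = 3.72738 + (1.29662)·0.613522 = 4.52289 mg/L.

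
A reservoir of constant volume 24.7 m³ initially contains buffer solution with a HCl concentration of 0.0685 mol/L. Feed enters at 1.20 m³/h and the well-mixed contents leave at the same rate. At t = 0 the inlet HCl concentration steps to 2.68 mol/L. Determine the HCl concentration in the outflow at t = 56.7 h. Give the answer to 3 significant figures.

Transient balance on the dissolved component: V dC/dt = Q(C_in − C).
Time constant τ = V/Q = 24.7/1.20 = 20.583 h.
C approaches C_in exponentially: C(t) = C_in + (C₀ − C_in) e^(−t/τ).
C(56.7) = 2.68 + (0.0685 − 2.68)·e^(−56.7/20.583) = 2.68 + (-2.6115)·0.063631 = 2.5138 mol/L.

2.51 mol/L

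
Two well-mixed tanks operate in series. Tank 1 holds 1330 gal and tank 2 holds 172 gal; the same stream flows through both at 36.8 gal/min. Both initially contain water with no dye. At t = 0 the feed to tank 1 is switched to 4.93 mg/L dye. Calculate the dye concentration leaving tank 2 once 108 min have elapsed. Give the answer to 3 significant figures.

4.64 mg/L

Each tank obeys Vᵢ dCᵢ/dt = Q(Cᵢ₋₁ − Cᵢ), so τᵢ = Vᵢ/Q.
τ₁ = 1330/36.8 = 36.141 min; τ₂ = 172/36.8 = 4.6739 min.
Solving the cascade with C₁(0)=C₂(0)=0 gives C₂(t) = C_in[1 − (τ₁ e^(−t/τ₁) − τ₂ e^(−t/τ₂))/(τ₁ − τ₂)].
At t = 108: e^(−t/τ₁) = 0.050374, e^(−t/τ₂) = 9.2208e-11.
C₂ = 4.93·[1 − (36.141·0.050374 − 4.6739·9.2208e-11)/(31.467)] = 4.93·0.94214 = 4.6448 mg/L.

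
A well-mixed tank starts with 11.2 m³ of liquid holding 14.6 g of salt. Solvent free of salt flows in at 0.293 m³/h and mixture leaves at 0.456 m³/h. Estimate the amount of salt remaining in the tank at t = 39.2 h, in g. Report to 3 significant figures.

1.37 g

Let m(t) be the amount of salt. Volume: V(t) = V₀ + (Q_in − Q_out) t = 11.2 − 0.16300 t; V(39.2) = 4.8104 m³.
Solute balance: dm/dt = 0 − Q_out C = −Q_out m/V(t).
Separate: dm/m = −Q_out dt/V(t) ⇒ ln(m/m₀) = −(Q_out/(Q_in−Q_out)) ln(V/V₀).
m = m₀ (V₀/V)^(Q_out/(Q_in−Q_out)) = 14.6 × (11.2/4.8104)^(-2.7975) = 1.3726 g.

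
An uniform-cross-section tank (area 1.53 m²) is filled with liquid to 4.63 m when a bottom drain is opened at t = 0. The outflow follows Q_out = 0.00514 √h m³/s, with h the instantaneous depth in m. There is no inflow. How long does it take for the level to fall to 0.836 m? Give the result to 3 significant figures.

Accumulation of liquid (constant cross-section A): A dh/dt = −0.00514 √h.
This is separable: 2 d(√h)/dt = −0.00514/A, so √h = √h₀ − (0.00514/(2A)) t.
t = 2A(√h₀ − √h)/0.00514 = 2·1.53·(√4.63 − √0.836)/0.00514
  = 3.0600 × (2.1517 − 0.91433) / 0.00514 = 736.67 s.

737 s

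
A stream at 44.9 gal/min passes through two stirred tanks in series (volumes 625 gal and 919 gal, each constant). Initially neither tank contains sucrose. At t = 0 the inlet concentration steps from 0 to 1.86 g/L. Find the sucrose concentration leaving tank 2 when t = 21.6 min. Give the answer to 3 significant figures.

0.674 g/L

Time constants: τᵢ = Vᵢ/Q for each well-mixed tank.
τ₁ = 625/44.9 = 13.920 min; τ₂ = 919/44.9 = 20.468 min.
Tank 1: C₁ = C_in(1 − e^(−t/τ₁)). Tank 2 (τ₁ ≠ τ₂): C₂ = C_in[1 − (τ₁ e^(−t/τ₁) − τ₂ e^(−t/τ₂))/(τ₁ − τ₂)].
At t = 21.6: e^(−t/τ₁) = 0.21188, e^(−t/τ₂) = 0.34808.
C₂ = 1.86·[1 − (13.920·0.21188 − 20.468·0.34808)/(-6.5479)] = 1.86·0.36237 = 0.67401 g/L.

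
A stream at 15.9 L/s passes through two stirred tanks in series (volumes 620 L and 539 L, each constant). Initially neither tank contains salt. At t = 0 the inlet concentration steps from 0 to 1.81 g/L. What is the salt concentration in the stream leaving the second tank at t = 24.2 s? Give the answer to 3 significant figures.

0.260 g/L

Each tank obeys Vᵢ dCᵢ/dt = Q(Cᵢ₋₁ − Cᵢ), so τᵢ = Vᵢ/Q.
τ₁ = 620/15.9 = 38.994 s; τ₂ = 539/15.9 = 33.899 s.
Tank 1: C₁ = C_in(1 − e^(−t/τ₁)). Tank 2 (τ₁ ≠ τ₂): C₂ = C_in[1 − (τ₁ e^(−t/τ₁) − τ₂ e^(−t/τ₂))/(τ₁ − τ₂)].
At t = 24.2: e^(−t/τ₁) = 0.53761, e^(−t/τ₂) = 0.48974.
C₂ = 1.81·[1 − (38.994·0.53761 − 33.899·0.48974)/(5.0943)] = 1.81·0.14382 = 0.26032 g/L.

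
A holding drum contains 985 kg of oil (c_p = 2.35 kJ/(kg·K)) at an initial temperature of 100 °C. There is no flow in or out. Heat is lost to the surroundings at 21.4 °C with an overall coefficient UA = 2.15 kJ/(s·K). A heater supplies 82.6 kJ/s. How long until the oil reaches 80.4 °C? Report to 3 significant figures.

720 s

M c_p dT/dt = −UA(T − T_amb) + Q̇.
τ = M c_p/UA = 1076.6 s; T_ss = T_amb + Q̇/UA = 21.4 + 82.6/2.15 = 59.819 °C.
T(t) = T_ss + (T₀ − T_ss)e^(−t/τ); set T = 80.4:
t = −τ ln[(T − T_ss)/(T₀ − T_ss)] = −1076.6 · ln(0.51221) = 720.28 s.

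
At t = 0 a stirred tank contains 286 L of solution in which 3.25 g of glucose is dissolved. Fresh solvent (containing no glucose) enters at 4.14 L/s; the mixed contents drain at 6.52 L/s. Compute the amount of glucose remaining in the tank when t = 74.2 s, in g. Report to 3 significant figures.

Total volume: dV/dt = Q_in − Q_out = -2.3800 L/s, so V(t) = 286 − 2.3800 t and V(74.2) = 109.40 L.
No glucose enters, so dm/dt = −Q_out · (m/V).
Separate: dm/m = −Q_out dt/V(t) ⇒ ln(m/m₀) = −(Q_out/(Q_in−Q_out)) ln(V/V₀).
m = m₀ (V₀/V)^(Q_out/(Q_in−Q_out)) = 3.25 × (286/109.40)^(-2.7395) = 0.23367 g.

0.234 g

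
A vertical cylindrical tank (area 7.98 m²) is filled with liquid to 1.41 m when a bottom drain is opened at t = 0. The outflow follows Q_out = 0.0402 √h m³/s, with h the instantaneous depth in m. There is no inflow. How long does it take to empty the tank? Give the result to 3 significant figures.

471 s

A dh/dt = −Q_out = −0.0402 √h.
This is separable: 2 d(√h)/dt = −0.0402/A, so √h = √h₀ − (0.0402/(2A)) t.
Tank is empty when √h = 0: t_empty = 2A√h₀/0.0402.
t_empty = 2·7.98·√1.41/0.0402 = 15.960·1.1874/0.0402 = 471.43 s.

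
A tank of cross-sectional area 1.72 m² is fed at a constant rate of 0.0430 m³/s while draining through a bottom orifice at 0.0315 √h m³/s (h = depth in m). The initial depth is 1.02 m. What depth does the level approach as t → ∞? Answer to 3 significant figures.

Accumulation of liquid (constant cross-section A): A dh/dt = Q_in − 0.0315 √h. At steady state dh/dt = 0:
Q_in = 0.0315 √h_ss ⇒ √h_ss = 0.0430/0.0315 = 1.3651.
h_ss = 1.3651² = 1.8634 m. (Since h₀ = 1.02 m < h_ss, the level will rise toward this value.)

1.86 m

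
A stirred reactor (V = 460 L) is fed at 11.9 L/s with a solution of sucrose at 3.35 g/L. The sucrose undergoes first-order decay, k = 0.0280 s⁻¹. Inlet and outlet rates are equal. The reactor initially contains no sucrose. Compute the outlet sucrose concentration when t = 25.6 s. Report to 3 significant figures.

Accumulation = in − out − consumed: V dC/dt = Q C_in − Q C − k V C.
dC/dt = (Q/V) C_in − (Q/V + k) C; effective rate a = Q/V + k = 0.025870 + 0.0280 = 0.053870 s⁻¹.
C_ss = Q C_in/(Q + kV) = 1.6088 g/L; C(t) = C_ss + (C₀ − C_ss) e^(−a t).
C(25.6) = 1.6088 + (-1.6088)·e^(−0.053870·25.6) = 1.6088 + (-1.6088)·0.25181 = 1.2036 g/L.

1.20 g/L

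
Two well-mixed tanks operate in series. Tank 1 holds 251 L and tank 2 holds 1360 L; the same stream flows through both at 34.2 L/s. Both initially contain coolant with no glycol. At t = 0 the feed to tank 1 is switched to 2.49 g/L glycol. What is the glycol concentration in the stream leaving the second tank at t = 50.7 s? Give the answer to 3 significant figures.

Each tank obeys Vᵢ dCᵢ/dt = Q(Cᵢ₋₁ − Cᵢ), so τᵢ = Vᵢ/Q.
τ₁ = 251/34.2 = 7.3392 s; τ₂ = 1360/34.2 = 39.766 s.
Tank 1: C₁ = C_in(1 − e^(−t/τ₁)). Tank 2 (τ₁ ≠ τ₂): C₂ = C_in[1 − (τ₁ e^(−t/τ₁) − τ₂ e^(−t/τ₂))/(τ₁ − τ₂)].
At t = 50.7: e^(−t/τ₁) = 0.00099963, e^(−t/τ₂) = 0.27944.
C₂ = 2.49·[1 − (7.3392·0.00099963 − 39.766·0.27944)/(-32.427)] = 2.49·0.65754 = 1.6373 g/L.

1.64 g/L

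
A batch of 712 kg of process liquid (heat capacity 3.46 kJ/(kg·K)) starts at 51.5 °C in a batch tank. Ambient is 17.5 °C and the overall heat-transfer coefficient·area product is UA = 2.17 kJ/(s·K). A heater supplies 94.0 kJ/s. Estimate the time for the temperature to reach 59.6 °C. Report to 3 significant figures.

2310 s

M c_p dT/dt = −UA(T − T_amb) + Q̇.
τ = M c_p/UA = 1135.3 s; T_ss = T_amb + Q̇/UA = 17.5 + 94.0/2.17 = 60.818 °C.
T(t) = T_ss + (T₀ − T_ss)e^(−t/τ); set T = 59.6:
t = −τ ln[(T − T_ss)/(T₀ − T_ss)] = −1135.3 · ln(0.13071) = 2310.0 s.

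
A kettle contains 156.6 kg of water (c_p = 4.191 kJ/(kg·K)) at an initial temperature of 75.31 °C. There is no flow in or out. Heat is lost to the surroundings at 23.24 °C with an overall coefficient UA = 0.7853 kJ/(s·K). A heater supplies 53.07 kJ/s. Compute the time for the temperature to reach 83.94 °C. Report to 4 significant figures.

679.4 s

Energy balance: M c_p dT/dt = −UA(T − T_amb) + Q̇.
τ = M c_p/UA = 835.745 s; T_ss = T_amb + Q̇/UA = 23.24 + 53.07/0.7853 = 90.8193 °C.
T(t) = T_ss + (T₀ − T_ss)e^(−t/τ); set T = 83.94:
t = −τ ln[(T − T_ss)/(T₀ − T_ss)] = −835.745 · ln(0.443559) = 679.398 s.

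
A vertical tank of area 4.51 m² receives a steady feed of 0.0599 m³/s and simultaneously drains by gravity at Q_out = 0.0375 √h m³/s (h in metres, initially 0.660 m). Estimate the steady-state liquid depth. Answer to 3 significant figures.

Accumulation of liquid (constant cross-section A): A dh/dt = Q_in − 0.0375 √h. At steady state dh/dt = 0:
Q_in = 0.0375 √h_ss ⇒ √h_ss = 0.0599/0.0375 = 1.5973.
h_ss = 1.5973² = 2.5515 m. (Since h₀ = 0.660 m < h_ss, the level will rise toward this value.)

2.55 m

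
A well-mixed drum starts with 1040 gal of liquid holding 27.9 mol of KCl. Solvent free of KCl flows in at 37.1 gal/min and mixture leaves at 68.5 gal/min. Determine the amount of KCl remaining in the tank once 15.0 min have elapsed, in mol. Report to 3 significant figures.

Total volume: dV/dt = Q_in − Q_out = -31.400 gal/min, so V(t) = 1040 − 31.400 t and V(15.0) = 569.00 gal.
Species balance (pure solvent in): dm/dt = −Q_out · m/V(t).
dm/m = −Q_out dt/(V₀ − 31.400 t); integrating gives ln(m/m₀) = −(Q_out/(Q_in−Q_out)) ln(V/V₀).
m = m₀ (V₀/V)^(Q_out/(Q_in−Q_out)) = 27.9 × (1040/569.00)^(-2.1815) = 7.4854 mol.

7.49 mol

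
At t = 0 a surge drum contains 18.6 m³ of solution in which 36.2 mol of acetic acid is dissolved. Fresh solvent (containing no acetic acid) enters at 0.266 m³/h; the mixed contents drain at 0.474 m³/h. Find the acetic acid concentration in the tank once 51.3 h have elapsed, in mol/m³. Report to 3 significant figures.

Let m(t) be the amount of acetic acid. Volume: V(t) = V₀ + (Q_in − Q_out) t = 18.6 − 0.20800 t; V(51.3) = 7.9296 m³.
Solute balance: dm/dt = 0 − Q_out C = −Q_out m/V(t).
dm/m = −Q_out dt/(V₀ − 0.20800 t); integrating gives ln(m/m₀) = −(Q_out/(Q_in−Q_out)) ln(V/V₀).
m = m₀ (V₀/V)^(Q_out/(Q_in−Q_out)) = 36.2 × (18.6/7.9296)^(-2.2788) = 5.1873 mol.
C = m/V = 5.1873/7.9296 = 0.65417 mol/m³.

0.654 mol/m³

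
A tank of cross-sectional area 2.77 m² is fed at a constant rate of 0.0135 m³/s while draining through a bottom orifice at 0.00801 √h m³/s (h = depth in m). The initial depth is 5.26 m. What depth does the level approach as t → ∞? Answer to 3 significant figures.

2.84 m

Accumulation of liquid (constant cross-section A): A dh/dt = Q_in − 0.00801 √h. At steady state dh/dt = 0:
Q_in = 0.00801 √h_ss ⇒ √h_ss = 0.0135/0.00801 = 1.6854.
h_ss = 1.6854² = 2.8406 m. (Since h₀ = 5.26 m > h_ss, the level will fall toward this value.)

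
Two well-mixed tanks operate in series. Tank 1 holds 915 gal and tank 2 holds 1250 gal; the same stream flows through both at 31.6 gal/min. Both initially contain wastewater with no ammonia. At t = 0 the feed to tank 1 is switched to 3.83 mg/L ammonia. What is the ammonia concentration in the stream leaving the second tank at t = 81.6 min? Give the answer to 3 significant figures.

Each tank obeys Vᵢ dCᵢ/dt = Q(Cᵢ₋₁ − Cᵢ), so τᵢ = Vᵢ/Q.
τ₁ = 915/31.6 = 28.956 min; τ₂ = 1250/31.6 = 39.557 min.
Tank 1: C₁ = C_in(1 − e^(−t/τ₁)). Tank 2 (τ₁ ≠ τ₂): C₂ = C_in[1 − (τ₁ e^(−t/τ₁) − τ₂ e^(−t/τ₂))/(τ₁ − τ₂)].
At t = 81.6: e^(−t/τ₁) = 0.059719, e^(−t/τ₂) = 0.12709.
C₂ = 3.83·[1 − (28.956·0.059719 − 39.557·0.12709)/(-10.601)] = 3.83·0.68889 = 2.6385 mg/L.

2.64 mg/L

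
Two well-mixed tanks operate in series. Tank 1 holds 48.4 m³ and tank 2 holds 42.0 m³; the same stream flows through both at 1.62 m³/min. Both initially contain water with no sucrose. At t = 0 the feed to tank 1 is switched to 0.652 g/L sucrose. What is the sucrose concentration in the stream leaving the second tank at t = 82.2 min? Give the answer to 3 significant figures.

Species balance on tank i: dCᵢ/dt = (Cᵢ₋₁ − Cᵢ)/τᵢ with τᵢ = Vᵢ/Q.
τ₁ = 48.4/1.62 = 29.877 min; τ₂ = 42.0/1.62 = 25.926 min.
Tank 1: C₁ = C_in(1 − e^(−t/τ₁)). Tank 2 (τ₁ ≠ τ₂): C₂ = C_in[1 − (τ₁ e^(−t/τ₁) − τ₂ e^(−t/τ₂))/(τ₁ − τ₂)].
At t = 82.2: e^(−t/τ₁) = 0.063843, e^(−t/τ₂) = 0.041980.
C₂ = 0.652·[1 − (29.877·0.063843 − 25.926·0.041980)/(3.9506)] = 0.652·0.79268 = 0.51682 g/L.

0.517 g/L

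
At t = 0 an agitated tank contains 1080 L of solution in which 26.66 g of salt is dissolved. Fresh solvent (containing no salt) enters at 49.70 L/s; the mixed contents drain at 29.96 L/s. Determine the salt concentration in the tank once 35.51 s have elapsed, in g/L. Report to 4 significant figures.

Total volume: dV/dt = Q_in − Q_out = 19.7400 L/s, so V(t) = 1080 + 19.7400 t and V(35.51) = 1780.97 L.
No salt enters, so dm/dt = −Q_out · (m/V).
dm/m = −Q_out dt/(V₀ + 19.7400 t); integrating gives ln(m/m₀) = −(Q_out/(Q_in−Q_out)) ln(V/V₀).
m = m₀ (V₀/V)^(Q_out/(Q_in−Q_out)) = 26.66 × (1080/1780.97)^(1.51773) = 12.4784 g.
C = m/V = 12.4784/1780.97 = 0.00700655 g/L.

0.007007 g/L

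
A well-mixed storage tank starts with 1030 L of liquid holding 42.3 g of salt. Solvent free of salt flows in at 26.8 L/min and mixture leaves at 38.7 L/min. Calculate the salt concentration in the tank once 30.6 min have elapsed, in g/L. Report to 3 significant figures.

0.0154 g/L

Total volume: dV/dt = Q_in − Q_out = -11.900 L/min, so V(t) = 1030 − 11.900 t and V(30.6) = 665.86 L.
No salt enters, so dm/dt = −Q_out · (m/V).
Separate: dm/m = −Q_out dt/V(t) ⇒ ln(m/m₀) = −(Q_out/(Q_in−Q_out)) ln(V/V₀).
m = m₀ (V₀/V)^(Q_out/(Q_in−Q_out)) = 42.3 × (1030/665.86)^(-3.2521) = 10.238 g.
C = m/V = 10.238/665.86 = 0.015376 g/L.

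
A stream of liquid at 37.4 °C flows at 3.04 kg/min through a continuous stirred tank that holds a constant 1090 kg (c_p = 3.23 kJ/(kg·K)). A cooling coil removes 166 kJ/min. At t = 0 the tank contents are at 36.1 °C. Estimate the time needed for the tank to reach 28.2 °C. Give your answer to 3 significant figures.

Heat balance on the well-mixed liquid: M c_p dT/dt = ṁ c_p (T_in − T) − 166.
τ = M/ṁ = 358.55 min; T_ss = T_in − Q̇/(ṁ c_p) = 20.494 °C.
T(t) = T_ss + (T₀ − T_ss) e^(−t/τ). Set T = 28.2:
e^(−t/τ) = (28.2 − 20.494)/(36.1 − 20.494) = 0.49377
t = −358.55 · ln(0.49377) = 253.02 min.

253 min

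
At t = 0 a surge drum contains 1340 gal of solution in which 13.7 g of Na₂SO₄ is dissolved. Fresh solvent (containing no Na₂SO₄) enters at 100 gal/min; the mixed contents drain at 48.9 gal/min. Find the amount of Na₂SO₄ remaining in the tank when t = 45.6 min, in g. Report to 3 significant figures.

5.22 g

Total volume: dV/dt = Q_in − Q_out = 51.100 gal/min, so V(t) = 1340 + 51.100 t and V(45.6) = 3670.2 gal.
Species balance (pure solvent in): dm/dt = −Q_out · m/V(t).
dm/m = −Q_out dt/(V₀ + 51.100 t); integrating gives ln(m/m₀) = −(Q_out/(Q_in−Q_out)) ln(V/V₀).
m = m₀ (V₀/V)^(Q_out/(Q_in−Q_out)) = 13.7 × (1340/3670.2)^(0.95695) = 5.2237 g.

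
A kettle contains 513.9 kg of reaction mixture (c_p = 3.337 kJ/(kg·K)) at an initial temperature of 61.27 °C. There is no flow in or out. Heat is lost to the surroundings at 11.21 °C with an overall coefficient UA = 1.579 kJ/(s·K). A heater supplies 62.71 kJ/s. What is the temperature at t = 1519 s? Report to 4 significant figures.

53.48 °C

Unsteady energy balance on the tank contents: M c_p dT/dt = −UA(T − T_amb) + Q̇.
dT/dt = (T_ss − T)/τ with T_ss = T_amb + Q̇/UA = 11.21 + 62.71/1.579 = 50.9250 °C, τ = M c_p/UA = 513.9·3.337/1.579 = 1086.06 s.
Integrating: T(t) = T_ss + (T₀ − T_ss) e^(−t/τ).
T(1519) = 50.9250 + (10.3450)·0.246933 = 53.4795 °C.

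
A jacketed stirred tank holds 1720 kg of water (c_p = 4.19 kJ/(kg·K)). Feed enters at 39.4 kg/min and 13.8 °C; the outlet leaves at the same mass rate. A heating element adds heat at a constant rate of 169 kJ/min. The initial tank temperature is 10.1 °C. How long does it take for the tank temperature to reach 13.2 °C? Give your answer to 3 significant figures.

46.6 min

Heat balance on the well-mixed liquid: M c_p dT/dt = ṁ c_p (T_in − T) + 169.
τ = M/ṁ = 43.655 min; T_ss = T_in + Q̇/(ṁ c_p) = 14.824 °C.
T(t) = T_ss + (T₀ − T_ss) e^(−t/τ). Set T = 13.2:
e^(−t/τ) = (13.2 − 14.824)/(10.1 − 14.824) = 0.34374
t = −43.655 · ln(0.34374) = 46.618 min.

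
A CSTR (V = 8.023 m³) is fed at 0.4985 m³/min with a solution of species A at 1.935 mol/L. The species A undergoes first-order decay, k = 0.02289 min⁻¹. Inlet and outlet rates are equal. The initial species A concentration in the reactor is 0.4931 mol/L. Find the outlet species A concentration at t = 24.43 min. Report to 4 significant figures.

Species balance: V dC/dt = Q C_in − Q C − k V C.
dC/dt = (Q/V) C_in − (Q/V + k) C; effective rate a = Q/V + k = 0.0621339 + 0.02289 = 0.0850239 min⁻¹.
C_ss = Q C_in/(Q + kV) = 1.41406 mol/L; C(t) = C_ss + (C₀ − C_ss) e^(−a t).
C(24.43) = 1.41406 + (-0.920962)·e^(−0.0850239·24.43) = 1.41406 + (-0.920962)·0.125289 = 1.29868 mol/L.

1.299 mol/L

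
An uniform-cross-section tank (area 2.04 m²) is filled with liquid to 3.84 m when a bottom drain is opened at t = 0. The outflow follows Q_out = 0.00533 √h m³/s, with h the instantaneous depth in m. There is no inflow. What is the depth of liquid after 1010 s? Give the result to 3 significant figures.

Accumulation of liquid (constant cross-section A): A dh/dt = −0.00533 √h.
∫ h^(−1/2) dh = −(0.00533/A) ∫ dt, giving 2√h = 2√h₀ − (0.00533/A) t.
√h = √3.84 − 0.00533·1010/(2·2.04) = 1.9596 − 1.3194 = 0.64016.
h = 0.64016² = 0.40980 m.

0.410 m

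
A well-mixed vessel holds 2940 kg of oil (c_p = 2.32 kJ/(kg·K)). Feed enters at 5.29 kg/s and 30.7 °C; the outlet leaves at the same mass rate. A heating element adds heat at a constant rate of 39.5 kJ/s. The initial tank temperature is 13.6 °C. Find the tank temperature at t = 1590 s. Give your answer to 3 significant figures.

Unsteady energy balance on the tank contents: M c_p dT/dt = ṁ c_p (T_in − T) + 39.5.
τ = M/ṁ = 555.77 s; T_ss = T_in + Q̇/(ṁ c_p) = 30.7 + 39.5/(5.29·2.32) = 33.918 °C.
Solution: T(t) = T_ss + (T₀ − T_ss) e^(−t/τ).
T(1590) = 33.918 + (-20.318)·e^(−1590/555.77) = 33.918 + (-20.318)·0.057216 = 32.756 °C.

32.8 °C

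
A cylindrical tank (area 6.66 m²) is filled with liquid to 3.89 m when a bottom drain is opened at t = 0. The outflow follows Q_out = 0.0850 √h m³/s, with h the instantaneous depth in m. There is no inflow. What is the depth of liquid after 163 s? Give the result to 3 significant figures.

0.869 m

A dh/dt = −Q_out = −0.0850 √h.
∫ h^(−1/2) dh = −(0.0850/A) ∫ dt, giving 2√h = 2√h₀ − (0.0850/A) t.
√h = √3.89 − 0.0850·163/(2·6.66) = 1.9723 − 1.0402 = 0.93214.
h = 0.93214² = 0.86889 m.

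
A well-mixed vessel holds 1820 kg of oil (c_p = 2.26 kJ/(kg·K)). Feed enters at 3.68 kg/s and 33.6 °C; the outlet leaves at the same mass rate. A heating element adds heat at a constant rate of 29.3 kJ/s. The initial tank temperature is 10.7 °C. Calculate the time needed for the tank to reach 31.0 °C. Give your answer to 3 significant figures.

First-law balance (no shaft work): M c_p dT/dt = ṁ c_p (T_in − T) + 29.3.
τ = M/ṁ = 494.57 s; T_ss = T_in + Q̇/(ṁ c_p) = 37.123 °C.
T(t) = T_ss + (T₀ − T_ss) e^(−t/τ). Set T = 31.0:
e^(−t/τ) = (31.0 − 37.123)/(10.7 − 37.123) = 0.23173
t = −494.57 · ln(0.23173) = 723.15 s.

723 s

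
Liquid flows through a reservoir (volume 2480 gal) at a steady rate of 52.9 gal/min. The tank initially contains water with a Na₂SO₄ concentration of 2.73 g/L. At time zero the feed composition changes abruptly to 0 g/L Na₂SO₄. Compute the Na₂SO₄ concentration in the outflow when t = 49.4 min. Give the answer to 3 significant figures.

Unsteady species balance (constant V, well mixed): V dC/dt = Q(C_in − C).
Rewrite as dC/dt + C/τ = C_in/τ, τ = V/Q = 46.881 min.
This is linear first-order; C(t) = C_in + (C₀ − C_in) e^(−t/τ).
C(49.4) = 0 + (2.73 − 0)·e^(−49.4/46.881) = 0 + (2.7300)·0.34863 = 0.95177 g/L.

0.952 g/L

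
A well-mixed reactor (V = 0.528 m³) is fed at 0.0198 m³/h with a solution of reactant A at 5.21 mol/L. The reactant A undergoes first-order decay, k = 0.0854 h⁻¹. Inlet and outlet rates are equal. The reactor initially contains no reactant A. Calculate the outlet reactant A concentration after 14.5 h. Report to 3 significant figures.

1.32 mol/L

Accumulation = in − out − consumed: V dC/dt = Q C_in − Q C − k V C.
dC/dt = (Q/V) C_in − (Q/V + k) C; effective rate a = Q/V + k = 0.037500 + 0.0854 = 0.12290 h⁻¹.
C_ss = Q C_in/(Q + kV) = 1.5897 mol/L; C(t) = C_ss + (C₀ − C_ss) e^(−a t).
C(14.5) = 1.5897 + (-1.5897)·e^(−0.12290·14.5) = 1.5897 + (-1.5897)·0.16829 = 1.3222 mol/L.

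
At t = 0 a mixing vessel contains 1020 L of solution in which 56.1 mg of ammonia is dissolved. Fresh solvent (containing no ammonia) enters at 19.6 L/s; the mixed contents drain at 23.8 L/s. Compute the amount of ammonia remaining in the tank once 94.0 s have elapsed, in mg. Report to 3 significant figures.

3.50 mg

Total volume: dV/dt = Q_in − Q_out = -4.2000 L/s, so V(t) = 1020 − 4.2000 t and V(94.0) = 625.20 L.
Species balance (pure solvent in): dm/dt = −Q_out · m/V(t).
dm/m = −Q_out dt/(V₀ − 4.2000 t); integrating gives ln(m/m₀) = −(Q_out/(Q_in−Q_out)) ln(V/V₀).
m = m₀ (V₀/V)^(Q_out/(Q_in−Q_out)) = 56.1 × (1020/625.20)^(-5.6667) = 3.5022 mg.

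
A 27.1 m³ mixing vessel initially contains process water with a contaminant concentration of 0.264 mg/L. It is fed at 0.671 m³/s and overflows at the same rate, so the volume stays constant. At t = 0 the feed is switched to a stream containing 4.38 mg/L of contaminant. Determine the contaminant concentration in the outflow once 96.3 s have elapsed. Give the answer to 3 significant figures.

4.00 mg/L

Mass balance on the solute (V constant): V dC/dt = Q(C_in − C).
Time constant τ = V/Q = 27.1/0.671 = 40.387 s.
This is linear first-order; C(t) = C_in + (C₀ − C_in) e^(−t/τ).
C(96.3) = 4.38 + (0.264 − 4.38)·e^(−96.3/40.387) = 4.38 + (-4.1160)·0.092144 = 4.0007 mg/L.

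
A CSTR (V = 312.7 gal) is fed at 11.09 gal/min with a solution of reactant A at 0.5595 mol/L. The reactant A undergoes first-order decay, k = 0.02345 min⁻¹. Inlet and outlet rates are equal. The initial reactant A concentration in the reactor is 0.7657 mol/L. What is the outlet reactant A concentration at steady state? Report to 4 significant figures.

0.3368 mol/L

Species balance: V dC/dt = Q C_in − Q C − k V C.
At steady state: 0 = Q C_in − (Q + kV) C_ss, so C_ss = Q C_in/(Q + kV).
C_ss = 11.09·0.5595/(11.09 + 0.02345·312.7) = 6.20486/18.4228 = 0.336803 mol/L.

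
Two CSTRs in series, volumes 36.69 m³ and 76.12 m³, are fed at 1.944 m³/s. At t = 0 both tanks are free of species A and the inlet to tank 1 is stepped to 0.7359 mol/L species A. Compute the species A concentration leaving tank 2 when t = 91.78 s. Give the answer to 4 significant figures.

Each tank obeys Vᵢ dCᵢ/dt = Q(Cᵢ₋₁ − Cᵢ), so τᵢ = Vᵢ/Q.
τ₁ = 36.69/1.944 = 18.8735 s; τ₂ = 76.12/1.944 = 39.1564 s.
Tank 1: C₁ = C_in(1 − e^(−t/τ₁)). Tank 2 (τ₁ ≠ τ₂): C₂ = C_in[1 − (τ₁ e^(−t/τ₁) − τ₂ e^(−t/τ₂))/(τ₁ − τ₂)].
At t = 91.78: e^(−t/τ₁) = 0.00772793, e^(−t/τ₂) = 0.0959493.
C₂ = 0.7359·[1 − (18.8735·0.00772793 − 39.1564·0.0959493)/(-20.2829)] = 0.7359·0.821960 = 0.604880 mol/L.

0.6049 mol/L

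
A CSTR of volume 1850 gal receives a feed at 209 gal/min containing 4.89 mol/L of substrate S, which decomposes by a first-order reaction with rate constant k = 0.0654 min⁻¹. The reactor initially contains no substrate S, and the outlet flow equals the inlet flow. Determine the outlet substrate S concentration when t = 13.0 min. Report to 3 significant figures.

2.79 mol/L

V dC/dt = Q(C_in − C) − k V C.
dC/dt = (Q/V) C_in − (Q/V + k) C; effective rate a = Q/V + k = 0.11297 + 0.0654 = 0.17837 min⁻¹.
C_ss = Q C_in/(Q + kV) = 3.0971 mol/L; C(t) = C_ss + (C₀ − C_ss) e^(−a t).
C(13.0) = 3.0971 + (-3.0971)·e^(−0.17837·13.0) = 3.0971 + (-3.0971)·0.098387 = 2.7924 mol/L.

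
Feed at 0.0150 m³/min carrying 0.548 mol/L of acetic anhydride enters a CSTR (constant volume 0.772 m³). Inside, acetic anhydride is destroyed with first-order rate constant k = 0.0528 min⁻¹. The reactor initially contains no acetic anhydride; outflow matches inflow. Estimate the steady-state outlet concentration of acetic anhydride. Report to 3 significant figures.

V dC/dt = Q(C_in − C) − k V C.
At steady state: 0 = Q C_in − (Q + kV) C_ss, so C_ss = Q C_in/(Q + kV).
C_ss = 0.0150·0.548/(0.0150 + 0.0528·0.772) = 0.0082200/0.055762 = 0.14741 mol/L.

0.147 mol/L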